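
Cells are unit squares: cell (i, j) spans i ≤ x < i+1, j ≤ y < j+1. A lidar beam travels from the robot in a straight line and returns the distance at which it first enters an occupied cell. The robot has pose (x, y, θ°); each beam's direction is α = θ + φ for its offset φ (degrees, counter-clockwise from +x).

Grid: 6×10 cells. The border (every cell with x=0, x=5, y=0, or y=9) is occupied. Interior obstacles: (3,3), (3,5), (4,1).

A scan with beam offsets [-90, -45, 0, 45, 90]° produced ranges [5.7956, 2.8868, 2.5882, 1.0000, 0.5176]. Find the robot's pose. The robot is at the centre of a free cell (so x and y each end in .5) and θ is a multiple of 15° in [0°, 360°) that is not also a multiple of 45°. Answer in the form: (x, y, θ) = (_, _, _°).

(x, y, θ) = (2.5, 8.5, 345°)

Enumerate (i+0.5, j+0.5, θ) over the 29 free cells and 16 admissible headings. For each, cast all 5 beams and compare to the given ranges.
  (1.5, 1.5, 75°): beam 1 = 1.9319 ≠ 5.7956 ✗
  (2.5, 8.5, 15°): beam 1 = 2.5882 ≠ 5.7956 ✗
  (3.5, 4.5, 330°): beam 1 = 0.5774 ≠ 5.7956 ✗
  …
  (2.5, 8.5, 345°): r_1=5.7956, r_2=2.8868, r_3=2.5882, r_4=1.0000, r_5=0.5176 — all match ✓
Unique over the lattice → pose = (2.5, 8.5, 345°).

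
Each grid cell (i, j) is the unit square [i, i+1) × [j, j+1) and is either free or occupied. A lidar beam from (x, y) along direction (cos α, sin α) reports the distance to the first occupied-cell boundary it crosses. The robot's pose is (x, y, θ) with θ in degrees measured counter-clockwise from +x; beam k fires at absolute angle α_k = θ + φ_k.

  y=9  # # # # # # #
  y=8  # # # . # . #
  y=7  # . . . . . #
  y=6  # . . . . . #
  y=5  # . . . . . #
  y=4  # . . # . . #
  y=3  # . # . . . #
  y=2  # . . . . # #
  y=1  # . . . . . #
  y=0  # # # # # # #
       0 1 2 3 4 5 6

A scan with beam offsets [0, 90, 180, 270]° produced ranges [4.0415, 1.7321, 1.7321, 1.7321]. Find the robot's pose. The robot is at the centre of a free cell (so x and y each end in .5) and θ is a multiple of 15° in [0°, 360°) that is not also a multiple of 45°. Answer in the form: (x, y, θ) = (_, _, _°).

Candidates: 34 free-cell centres × 16 headings = 544 poses. Raycast each; keep the one whose scan matches to 4 dp.
  (5.5, 4.5, 105°): beam 1 = 3.6235 ≠ 4.0415 ✗
  (5.5, 3.5, 150°): beam 1 = 1.7321 ≠ 4.0415 ✗
  (1.5, 7.5, 165°): beam 1 = 0.5176 ≠ 4.0415 ✗
  …
  (2.5, 6.5, 30°): r_1=4.0415, r_2=1.7321, r_3=1.7321, r_4=1.7321 — all match ✓
No second candidate reproduces the full scan.

(x, y, θ) = (2.5, 6.5, 30°)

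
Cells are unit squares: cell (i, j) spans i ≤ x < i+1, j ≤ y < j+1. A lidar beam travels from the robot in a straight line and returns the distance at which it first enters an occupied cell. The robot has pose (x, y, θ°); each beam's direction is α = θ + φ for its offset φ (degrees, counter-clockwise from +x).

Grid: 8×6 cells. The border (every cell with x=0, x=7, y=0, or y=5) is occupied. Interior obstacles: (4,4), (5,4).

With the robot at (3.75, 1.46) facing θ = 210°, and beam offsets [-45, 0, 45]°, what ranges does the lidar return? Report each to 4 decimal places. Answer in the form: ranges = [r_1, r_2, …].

ranges = [2.8470, 0.9200, 0.4762]

beam 1: φ=-45°, α=165°
  dir = (cos 165°, sin 165°) = (-0.9659, 0.2588); from cell (3,1)
  next x-line at t=0.7765, next y-line at t=2.0864; Δt_x=1.0353, Δt_y=3.8637
    x: enter (2,1) at t=0.7765
    x: enter (1,1) at t=1.8117
    y: enter (1,2) at t=2.0864
    x: enter (0,2) at t=2.8470 ← occupied
  → r_1 = 2.8470
beam 2: φ=0°, α=210°
  dir = (cos 210°, sin 210°) = (-0.8660, -0.5000); from cell (3,1)
  next x-line at t=0.8660, next y-line at t=0.9200; Δt_x=1.1547, Δt_y=2.0000
    x: enter (2,1) at t=0.8660
    y: enter (2,0) at t=0.9200 ← occupied
  → r_2 = 0.9200
beam 3: φ=45°, α=255°
  dir = (cos 255°, sin 255°) = (-0.2588, -0.9659); from cell (3,1)
  next x-line at t=2.8978, next y-line at t=0.4762; Δt_x=3.8637, Δt_y=1.0353
    y: enter (3,0) at t=0.4762 ← occupied
  → r_3 = 0.4762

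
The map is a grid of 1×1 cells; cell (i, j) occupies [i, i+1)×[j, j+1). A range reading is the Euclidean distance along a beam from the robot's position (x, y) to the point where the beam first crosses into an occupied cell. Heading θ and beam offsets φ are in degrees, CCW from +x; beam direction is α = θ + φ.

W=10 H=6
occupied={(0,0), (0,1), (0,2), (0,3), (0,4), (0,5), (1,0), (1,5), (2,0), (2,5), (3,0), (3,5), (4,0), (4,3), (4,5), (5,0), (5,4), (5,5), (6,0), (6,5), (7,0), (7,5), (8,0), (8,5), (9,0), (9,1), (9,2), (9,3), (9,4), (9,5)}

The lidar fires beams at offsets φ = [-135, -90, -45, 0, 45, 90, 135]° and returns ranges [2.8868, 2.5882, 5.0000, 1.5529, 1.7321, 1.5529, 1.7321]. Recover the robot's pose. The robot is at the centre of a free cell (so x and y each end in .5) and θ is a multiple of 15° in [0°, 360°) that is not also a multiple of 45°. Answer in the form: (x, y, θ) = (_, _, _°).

(x, y, θ) = (2.5, 3.5, 15°)

Candidates: 30 free-cell centres × 16 headings = 480 poses. Raycast each; keep the one whose scan matches to 4 dp.
  (7.5, 2.5, 165°): beam 1 = 1.7321 ≠ 2.8868 ✗
  (4.5, 2.5, 165°): beam 1 = 5.0000 ≠ 2.8868 ✗
  (7.5, 2.5, 300°): beam 1 = 2.5882 ≠ 2.8868 ✗
  (6.5, 1.5, 15°): beam 1 = 0.5774 ≠ 2.8868 ✗
  …
  (2.5, 3.5, 15°): r_1=2.8868, r_2=2.5882, r_3=5.0000, r_4=1.5529, r_5=1.7321, r_6=1.5529, r_7=1.7321 — all match ✓
Only this pose fits every beam.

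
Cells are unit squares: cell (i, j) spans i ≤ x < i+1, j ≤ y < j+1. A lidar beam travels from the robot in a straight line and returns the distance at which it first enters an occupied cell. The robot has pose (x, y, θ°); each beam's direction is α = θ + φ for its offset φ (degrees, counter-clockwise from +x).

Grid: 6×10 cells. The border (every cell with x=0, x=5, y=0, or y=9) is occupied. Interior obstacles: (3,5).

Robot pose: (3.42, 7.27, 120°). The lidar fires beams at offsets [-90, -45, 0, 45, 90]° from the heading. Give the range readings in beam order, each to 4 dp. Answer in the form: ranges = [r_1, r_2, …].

beam 1: φ=-90°, α=30°
  direction (0.8660, 0.5000); cell (3,7); t to first gridline: x 0.6697, y 1.4600 (then +1.1547 / +2.0000)
    (4,7) via x @ 0.6697
    (4,8) via y @ 1.4600
    (5,8) via x @ 1.8244  # hit
  → r_1 = 1.8244
beam 2: φ=-45°, α=75°
  direction (0.2588, 0.9659); cell (3,7); t to first gridline: x 2.2409, y 0.7558 (then +3.8637 / +1.0353)
    (3,8) via y @ 0.7558
    (3,9) via y @ 1.7910  # hit
  → r_2 = 1.7910
beam 3: φ=0°, α=120°
  direction (-0.5000, 0.8660); cell (3,7); t to first gridline: x 0.8400, y 0.8429 (then +2.0000 / +1.1547)
    (2,7) via x @ 0.8400
    (2,8) via y @ 0.8429
    (2,9) via y @ 1.9976  # hit
  → r_3 = 1.9976
beam 4: φ=45°, α=165°
  direction (-0.9659, 0.2588); cell (3,7); t to first gridline: x 0.4348, y 2.8205 (then +1.0353 / +3.8637)
    (2,7) via x @ 0.4348
    (1,7) via x @ 1.4701
    (0,7) via x @ 2.5054  # hit
  → r_4 = 2.5054
beam 5: φ=90°, α=210°
  direction (-0.8660, -0.5000); cell (3,7); t to first gridline: x 0.4850, y 0.5400 (then +1.1547 / +2.0000)
    (2,7) via x @ 0.4850
    (2,6) via y @ 0.5400
    (1,6) via x @ 1.6397
    (1,5) via y @ 2.5400
    (0,5) via x @ 2.7944  # hit
  → r_5 = 2.7944

ranges = [1.8244, 1.7910, 1.9976, 2.5054, 2.7944]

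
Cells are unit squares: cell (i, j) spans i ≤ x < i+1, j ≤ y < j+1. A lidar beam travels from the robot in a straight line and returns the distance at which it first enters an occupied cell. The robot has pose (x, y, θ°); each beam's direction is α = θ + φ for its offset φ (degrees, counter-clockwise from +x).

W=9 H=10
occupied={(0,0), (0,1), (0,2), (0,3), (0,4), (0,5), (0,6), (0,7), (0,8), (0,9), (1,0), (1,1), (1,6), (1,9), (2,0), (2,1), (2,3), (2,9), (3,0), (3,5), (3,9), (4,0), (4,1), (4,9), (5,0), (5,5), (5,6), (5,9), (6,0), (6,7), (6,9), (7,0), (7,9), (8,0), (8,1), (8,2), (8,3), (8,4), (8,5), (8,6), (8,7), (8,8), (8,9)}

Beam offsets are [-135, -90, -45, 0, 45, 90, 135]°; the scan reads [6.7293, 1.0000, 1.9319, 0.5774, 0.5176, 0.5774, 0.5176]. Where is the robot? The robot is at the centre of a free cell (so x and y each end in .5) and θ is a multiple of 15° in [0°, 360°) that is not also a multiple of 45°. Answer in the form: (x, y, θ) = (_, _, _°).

The pose lattice has 47·16 = 752 candidates. Test each by forward raycasting.
  (3.5, 6.5, 330°): beam 1 = 1.5529 ≠ 6.7293 ✗
  (6.5, 6.5, 105°): beam 1 = 1.7321 ≠ 6.7293 ✗
  (6.5, 4.5, 240°): beam 1 = 1.9319 ≠ 6.7293 ✗
  (4.5, 2.5, 345°): beam 1 = 1.7321 ≠ 6.7293 ✗
  …
  (1.5, 2.5, 150°): r_1=6.7293, r_2=1.0000, r_3=1.9319, r_4=0.5774, r_5=0.5176, r_6=0.5774, r_7=0.5176 — all match ✓
Unique over the lattice → pose = (1.5, 2.5, 150°).

(x, y, θ) = (1.5, 2.5, 150°)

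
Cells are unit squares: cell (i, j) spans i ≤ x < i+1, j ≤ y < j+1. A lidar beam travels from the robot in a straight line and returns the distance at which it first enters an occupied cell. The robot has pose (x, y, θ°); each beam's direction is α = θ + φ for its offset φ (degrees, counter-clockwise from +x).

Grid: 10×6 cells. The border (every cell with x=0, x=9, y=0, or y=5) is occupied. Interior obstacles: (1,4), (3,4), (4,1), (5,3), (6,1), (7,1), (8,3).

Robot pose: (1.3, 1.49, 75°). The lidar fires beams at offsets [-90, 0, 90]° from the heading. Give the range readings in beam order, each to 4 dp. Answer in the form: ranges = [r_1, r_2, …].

ranges = [1.8932, 2.5985, 0.3106]

beam 1: φ=-90°, α=345°
  direction (0.9659, -0.2588); cell (1,1); t to first gridline: x 0.7247, y 1.8932 (then +1.0353 / +3.8637)
    (2,1) via x @ 0.7247
    (3,1) via x @ 1.7600
    (3,0) via y @ 1.8932  # hit
  → r_1 = 1.8932
beam 2: φ=0°, α=75°
  direction (0.2588, 0.9659); cell (1,1); t to first gridline: x 2.7046, y 0.5280 (then +3.8637 / +1.0353)
    (1,2) via y @ 0.5280
    (1,3) via y @ 1.5633
    (1,4) via y @ 2.5985  # hit
  → r_2 = 2.5985
beam 3: φ=90°, α=165°
  direction (-0.9659, 0.2588); cell (1,1); t to first gridline: x 0.3106, y 1.9705 (then +1.0353 / +3.8637)
    (0,1) via x @ 0.3106  # hit
  → r_3 = 0.3106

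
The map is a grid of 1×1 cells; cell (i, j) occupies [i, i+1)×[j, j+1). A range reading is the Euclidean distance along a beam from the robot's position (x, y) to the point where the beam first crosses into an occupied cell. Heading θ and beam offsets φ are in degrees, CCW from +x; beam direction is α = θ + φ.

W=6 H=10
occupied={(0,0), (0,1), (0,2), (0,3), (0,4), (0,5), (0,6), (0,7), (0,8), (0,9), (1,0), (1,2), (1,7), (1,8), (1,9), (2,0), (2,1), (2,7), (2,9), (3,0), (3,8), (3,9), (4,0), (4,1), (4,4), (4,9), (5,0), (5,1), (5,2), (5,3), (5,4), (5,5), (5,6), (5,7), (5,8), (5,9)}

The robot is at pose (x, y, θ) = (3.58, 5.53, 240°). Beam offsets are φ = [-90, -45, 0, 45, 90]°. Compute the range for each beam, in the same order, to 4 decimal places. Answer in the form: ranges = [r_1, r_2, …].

ranges = [2.9400, 2.6710, 3.1600, 3.6545, 1.0600]

beam 1: φ=-90°, α=150°
  d=(-0.8660,0.5000)  start (3,5)  tX=0.6697 tY=0.9400  stride 1/|dx|=1.1547 1/|dy|=2.0000
    cross x-line → (2,5), t=0.6697
    cross y-line → (2,6), t=0.9400
    cross x-line → (1,6), t=1.8244
    cross y-line → (1,7), t=2.9400 (wall)
  → r_1 = 2.9400
beam 2: φ=-45°, α=195°
  d=(-0.9659,-0.2588)  start (3,5)  tX=0.6005 tY=2.0478  stride 1/|dx|=1.0353 1/|dy|=3.8637
    cross x-line → (2,5), t=0.6005
    cross x-line → (1,5), t=1.6357
    cross y-line → (1,4), t=2.0478
    cross x-line → (0,4), t=2.6710 (wall)
  → r_2 = 2.6710
beam 3: φ=0°, α=240°
  d=(-0.5000,-0.8660)  start (3,5)  tX=1.1600 tY=0.6120  stride 1/|dx|=2.0000 1/|dy|=1.1547
    cross y-line → (3,4), t=0.6120
    cross x-line → (2,4), t=1.1600
    cross y-line → (2,3), t=1.7667
    cross y-line → (2,2), t=2.9214
    cross x-line → (1,2), t=3.1600 (wall)
  → r_3 = 3.1600
beam 4: φ=45°, α=285°
  d=(0.2588,-0.9659)  start (3,5)  tX=1.6228 tY=0.5487  stride 1/|dx|=3.8637 1/|dy|=1.0353
    cross y-line → (3,4), t=0.5487
    cross y-line → (3,3), t=1.5840
    cross x-line → (4,3), t=1.6228
    cross y-line → (4,2), t=2.6192
    cross y-line → (4,1), t=3.6545 (wall)
  → r_4 = 3.6545
beam 5: φ=90°, α=330°
  d=(0.8660,-0.5000)  start (3,5)  tX=0.4850 tY=1.0600  stride 1/|dx|=1.1547 1/|dy|=2.0000
    cross x-line → (4,5), t=0.4850
    cross y-line → (4,4), t=1.0600 (wall)
  → r_5 = 1.0600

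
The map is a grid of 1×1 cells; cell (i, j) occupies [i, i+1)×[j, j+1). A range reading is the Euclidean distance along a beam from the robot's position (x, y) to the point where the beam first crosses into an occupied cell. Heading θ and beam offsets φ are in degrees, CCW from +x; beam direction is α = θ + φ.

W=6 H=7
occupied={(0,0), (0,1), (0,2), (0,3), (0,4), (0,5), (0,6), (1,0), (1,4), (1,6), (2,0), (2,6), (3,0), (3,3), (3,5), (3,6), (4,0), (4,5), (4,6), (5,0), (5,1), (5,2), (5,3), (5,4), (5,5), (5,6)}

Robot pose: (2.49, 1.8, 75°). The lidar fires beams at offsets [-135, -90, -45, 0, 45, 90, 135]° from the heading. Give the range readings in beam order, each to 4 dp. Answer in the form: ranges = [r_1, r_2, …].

ranges = [0.9238, 2.5985, 2.8983, 1.9705, 2.5403, 1.5426, 1.6000]

beam 1: φ=-135°, α=300°
  dir = (cos 300°, sin 300°) = (0.5000, -0.8660); from cell (2,1)
  next x-line at t=1.0200, next y-line at t=0.9238; Δt_x=2.0000, Δt_y=1.1547
    y: enter (2,0) at t=0.9238 ← occupied
  → r_1 = 0.9238
beam 2: φ=-90°, α=345°
  dir = (cos 345°, sin 345°) = (0.9659, -0.2588); from cell (2,1)
  next x-line at t=0.5280, next y-line at t=3.0910; Δt_x=1.0353, Δt_y=3.8637
    x: enter (3,1) at t=0.5280
    x: enter (4,1) at t=1.5633
    x: enter (5,1) at t=2.5985 ← occupied
  → r_2 = 2.5985
beam 3: φ=-45°, α=30°
  dir = (cos 30°, sin 30°) = (0.8660, 0.5000); from cell (2,1)
  next x-line at t=0.5889, next y-line at t=0.4000; Δt_x=1.1547, Δt_y=2.0000
    y: enter (2,2) at t=0.4000
    x: enter (3,2) at t=0.5889
    x: enter (4,2) at t=1.7436
    y: enter (4,3) at t=2.4000
    x: enter (5,3) at t=2.8983 ← occupied
  → r_3 = 2.8983
beam 4: φ=0°, α=75°
  dir = (cos 75°, sin 75°) = (0.2588, 0.9659); from cell (2,1)
  next x-line at t=1.9705, next y-line at t=0.2071; Δt_x=3.8637, Δt_y=1.0353
    y: enter (2,2) at t=0.2071
    y: enter (2,3) at t=1.2423
    x: enter (3,3) at t=1.9705 ← occupied
  → r_4 = 1.9705
beam 5: φ=45°, α=120°
  dir = (cos 120°, sin 120°) = (-0.5000, 0.8660); from cell (2,1)
  next x-line at t=0.9800, next y-line at t=0.2309; Δt_x=2.0000, Δt_y=1.1547
    y: enter (2,2) at t=0.2309
    x: enter (1,2) at t=0.9800
    y: enter (1,3) at t=1.3856
    y: enter (1,4) at t=2.5403 ← occupied
  → r_5 = 2.5403
beam 6: φ=90°, α=165°
  dir = (cos 165°, sin 165°) = (-0.9659, 0.2588); from cell (2,1)
  next x-line at t=0.5073, next y-line at t=0.7727; Δt_x=1.0353, Δt_y=3.8637
    x: enter (1,1) at t=0.5073
    y: enter (1,2) at t=0.7727
    x: enter (0,2) at t=1.5426 ← occupied
  → r_6 = 1.5426
beam 7: φ=135°, α=210°
  dir = (cos 210°, sin 210°) = (-0.8660, -0.5000); from cell (2,1)
  next x-line at t=0.5658, next y-line at t=1.6000; Δt_x=1.1547, Δt_y=2.0000
    x: enter (1,1) at t=0.5658
    y: enter (1,0) at t=1.6000 ← occupied
  → r_7 = 1.6000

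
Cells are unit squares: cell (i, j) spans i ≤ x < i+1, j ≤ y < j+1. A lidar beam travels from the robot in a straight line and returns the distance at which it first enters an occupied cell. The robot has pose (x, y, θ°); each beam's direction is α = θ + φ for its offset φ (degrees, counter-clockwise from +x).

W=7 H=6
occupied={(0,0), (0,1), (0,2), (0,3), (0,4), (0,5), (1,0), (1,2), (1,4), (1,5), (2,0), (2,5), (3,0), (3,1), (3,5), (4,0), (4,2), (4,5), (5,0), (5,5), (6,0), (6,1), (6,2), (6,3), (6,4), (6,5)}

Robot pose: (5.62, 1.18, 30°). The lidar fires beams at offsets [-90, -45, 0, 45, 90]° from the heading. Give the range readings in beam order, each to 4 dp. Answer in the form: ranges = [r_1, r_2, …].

beam 1: φ=-90°, α=300°
  d=(0.5000,-0.8660)  start (5,1)  tX=0.7600 tY=0.2078  stride 1/|dx|=2.0000 1/|dy|=1.1547
    cross y-line → (5,0), t=0.2078 (wall)
  → r_1 = 0.2078
beam 2: φ=-45°, α=345°
  d=(0.9659,-0.2588)  start (5,1)  tX=0.3934 tY=0.6955  stride 1/|dx|=1.0353 1/|dy|=3.8637
    cross x-line → (6,1), t=0.3934 (wall)
  → r_2 = 0.3934
beam 3: φ=0°, α=30°
  d=(0.8660,0.5000)  start (5,1)  tX=0.4388 tY=1.6400  stride 1/|dx|=1.1547 1/|dy|=2.0000
    cross x-line → (6,1), t=0.4388 (wall)
  → r_3 = 0.4388
beam 4: φ=45°, α=75°
  d=(0.2588,0.9659)  start (5,1)  tX=1.4682 tY=0.8489  stride 1/|dx|=3.8637 1/|dy|=1.0353
    cross y-line → (5,2), t=0.8489
    cross x-line → (6,2), t=1.4682 (wall)
  → r_4 = 1.4682
beam 5: φ=90°, α=120°
  d=(-0.5000,0.8660)  start (5,1)  tX=1.2400 tY=0.9469  stride 1/|dx|=2.0000 1/|dy|=1.1547
    cross y-line → (5,2), t=0.9469
    cross x-line → (4,2), t=1.2400 (wall)
  → r_5 = 1.2400

ranges = [0.2078, 0.3934, 0.4388, 1.4682, 1.2400]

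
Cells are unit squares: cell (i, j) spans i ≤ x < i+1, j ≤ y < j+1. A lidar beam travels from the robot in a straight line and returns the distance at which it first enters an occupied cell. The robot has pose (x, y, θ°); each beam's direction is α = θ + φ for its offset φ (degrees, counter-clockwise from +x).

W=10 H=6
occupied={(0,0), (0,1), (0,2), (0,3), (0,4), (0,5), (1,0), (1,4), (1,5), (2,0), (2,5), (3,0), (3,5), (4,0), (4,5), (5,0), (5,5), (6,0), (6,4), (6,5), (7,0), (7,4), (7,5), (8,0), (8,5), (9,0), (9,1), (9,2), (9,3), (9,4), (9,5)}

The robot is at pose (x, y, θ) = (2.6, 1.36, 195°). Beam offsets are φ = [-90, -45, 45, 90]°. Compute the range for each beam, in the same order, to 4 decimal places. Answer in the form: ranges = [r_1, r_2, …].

beam 1: φ=-90°, α=105°
  direction (-0.2588, 0.9659); cell (2,1); t to first gridline: x 2.3182, y 0.6626 (then +3.8637 / +1.0353)
    (2,2) via y @ 0.6626
    (2,3) via y @ 1.6979
    (1,3) via x @ 2.3182
    (1,4) via y @ 2.7331  # hit
  → r_1 = 2.7331
beam 2: φ=-45°, α=150°
  direction (-0.8660, 0.5000); cell (2,1); t to first gridline: x 0.6928, y 1.2800 (then +1.1547 / +2.0000)
    (1,1) via x @ 0.6928
    (1,2) via y @ 1.2800
    (0,2) via x @ 1.8475  # hit
  → r_2 = 1.8475
beam 3: φ=45°, α=240°
  direction (-0.5000, -0.8660); cell (2,1); t to first gridline: x 1.2000, y 0.4157 (then +2.0000 / +1.1547)
    (2,0) via y @ 0.4157  # hit
  → r_3 = 0.4157
beam 4: φ=90°, α=285°
  direction (0.2588, -0.9659); cell (2,1); t to first gridline: x 1.5455, y 0.3727 (then +3.8637 / +1.0353)
    (2,0) via y @ 0.3727  # hit
  → r_4 = 0.3727

ranges = [2.7331, 1.8475, 0.4157, 0.3727]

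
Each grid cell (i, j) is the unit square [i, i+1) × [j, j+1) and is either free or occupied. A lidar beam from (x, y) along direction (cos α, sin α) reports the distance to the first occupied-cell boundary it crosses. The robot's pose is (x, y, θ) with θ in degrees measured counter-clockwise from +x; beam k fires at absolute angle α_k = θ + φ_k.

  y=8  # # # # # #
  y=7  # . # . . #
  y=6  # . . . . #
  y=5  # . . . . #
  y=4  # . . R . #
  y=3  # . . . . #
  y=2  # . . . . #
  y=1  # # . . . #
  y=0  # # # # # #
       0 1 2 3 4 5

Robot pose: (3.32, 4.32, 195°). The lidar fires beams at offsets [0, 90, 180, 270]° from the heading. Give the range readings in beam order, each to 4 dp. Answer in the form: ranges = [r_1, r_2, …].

ranges = [2.4018, 3.4371, 1.7393, 2.7745]

beam 1: φ=0°, α=195°
  d=(-0.9659,-0.2588)  start (3,4)  tX=0.3313 tY=1.2364  stride 1/|dx|=1.0353 1/|dy|=3.8637
    cross x-line → (2,4), t=0.3313
    cross y-line → (2,3), t=1.2364
    cross x-line → (1,3), t=1.3666
    cross x-line → (0,3), t=2.4018 (wall)
  → r_1 = 2.4018
beam 2: φ=90°, α=285°
  d=(0.2588,-0.9659)  start (3,4)  tX=2.6273 tY=0.3313  stride 1/|dx|=3.8637 1/|dy|=1.0353
    cross y-line → (3,3), t=0.3313
    cross y-line → (3,2), t=1.3666
    cross y-line → (3,1), t=2.4018
    cross x-line → (4,1), t=2.6273
    cross y-line → (4,0), t=3.4371 (wall)
  → r_2 = 3.4371
beam 3: φ=180°, α=15°
  d=(0.9659,0.2588)  start (3,4)  tX=0.7040 tY=2.6273  stride 1/|dx|=1.0353 1/|dy|=3.8637
    cross x-line → (4,4), t=0.7040
    cross x-line → (5,4), t=1.7393 (wall)
  → r_3 = 1.7393
beam 4: φ=270°, α=105°
  d=(-0.2588,0.9659)  start (3,4)  tX=1.2364 tY=0.7040  stride 1/|dx|=3.8637 1/|dy|=1.0353
    cross y-line → (3,5), t=0.7040
    cross x-line → (2,5), t=1.2364
    cross y-line → (2,6), t=1.7393
    cross y-line → (2,7), t=2.7745 (wall)
  → r_4 = 2.7745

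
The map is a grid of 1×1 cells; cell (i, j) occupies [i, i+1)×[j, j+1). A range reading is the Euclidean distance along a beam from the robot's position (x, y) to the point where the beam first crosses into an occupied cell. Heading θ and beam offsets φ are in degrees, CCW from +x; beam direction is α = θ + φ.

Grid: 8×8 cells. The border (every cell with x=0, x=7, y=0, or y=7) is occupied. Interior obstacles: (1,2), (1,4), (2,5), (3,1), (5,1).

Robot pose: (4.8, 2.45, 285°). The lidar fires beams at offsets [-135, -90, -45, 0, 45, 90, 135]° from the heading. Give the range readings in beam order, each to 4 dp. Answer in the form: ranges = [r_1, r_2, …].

beam 1: φ=-135°, α=150°
  cosα=-0.8660 sinα=0.5000 | (4,2) | tMaxX 0.9238 tMaxY 1.1000 | tΔX 1.1547 tΔY 2.0000
    t=0.9238 [x] (3,2)
    t=1.1000 [y] (3,3)
    t=2.0785 [x] (2,3)
    t=3.1000 [y] (2,4)
    t=3.2332 [x] (1,4) — stop
  → r_1 = 3.2332
beam 2: φ=-90°, α=195°
  cosα=-0.9659 sinα=-0.2588 | (4,2) | tMaxX 0.8282 tMaxY 1.7387 | tΔX 1.0353 tΔY 3.8637
    t=0.8282 [x] (3,2)
    t=1.7387 [y] (3,1) — stop
  → r_2 = 1.7387
beam 3: φ=-45°, α=240°
  cosα=-0.5000 sinα=-0.8660 | (4,2) | tMaxX 1.6000 tMaxY 0.5196 | tΔX 2.0000 tΔY 1.1547
    t=0.5196 [y] (4,1)
    t=1.6000 [x] (3,1) — stop
  → r_3 = 1.6000
beam 4: φ=0°, α=285°
  cosα=0.2588 sinα=-0.9659 | (4,2) | tMaxX 0.7727 tMaxY 0.4659 | tΔX 3.8637 tΔY 1.0353
    t=0.4659 [y] (4,1)
    t=0.7727 [x] (5,1) — stop
  → r_4 = 0.7727
beam 5: φ=45°, α=330°
  cosα=0.8660 sinα=-0.5000 | (4,2) | tMaxX 0.2309 tMaxY 0.9000 | tΔX 1.1547 tΔY 2.0000
    t=0.2309 [x] (5,2)
    t=0.9000 [y] (5,1) — stop
  → r_5 = 0.9000
beam 6: φ=90°, α=15°
  cosα=0.9659 sinα=0.2588 | (4,2) | tMaxX 0.2071 tMaxY 2.1250 | tΔX 1.0353 tΔY 3.8637
    t=0.2071 [x] (5,2)
    t=1.2423 [x] (6,2)
    t=2.1250 [y] (6,3)
    t=2.2776 [x] (7,3) — stop
  → r_6 = 2.2776
beam 7: φ=135°, α=60°
  cosα=0.5000 sinα=0.8660 | (4,2) | tMaxX 0.4000 tMaxY 0.6351 | tΔX 2.0000 tΔY 1.1547
    t=0.4000 [x] (5,2)
    t=0.6351 [y] (5,3)
    t=1.7898 [y] (5,4)
    t=2.4000 [x] (6,4)
    t=2.9445 [y] (6,5)
    t=4.0992 [y] (6,6)
    t=4.4000 [x] (7,6) — stop
  → r_7 = 4.4000

ranges = [3.2332, 1.7387, 1.6000, 0.7727, 0.9000, 2.2776, 4.4000]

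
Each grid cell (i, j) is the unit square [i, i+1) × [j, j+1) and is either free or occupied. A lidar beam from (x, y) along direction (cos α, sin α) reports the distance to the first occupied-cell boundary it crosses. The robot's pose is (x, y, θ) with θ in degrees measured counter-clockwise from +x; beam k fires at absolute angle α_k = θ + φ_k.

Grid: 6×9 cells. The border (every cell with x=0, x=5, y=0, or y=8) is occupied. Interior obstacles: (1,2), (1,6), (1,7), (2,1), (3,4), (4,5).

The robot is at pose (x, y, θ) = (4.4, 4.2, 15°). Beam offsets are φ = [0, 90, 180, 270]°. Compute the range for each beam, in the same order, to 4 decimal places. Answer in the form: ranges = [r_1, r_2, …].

ranges = [0.6212, 0.8282, 0.4141, 2.3182]

beam 1: φ=0°, α=15°
  dir = (cos 15°, sin 15°) = (0.9659, 0.2588); from cell (4,4)
  next x-line at t=0.6212, next y-line at t=3.0910; Δt_x=1.0353, Δt_y=3.8637
    x: enter (5,4) at t=0.6212 ← occupied
  → r_1 = 0.6212
beam 2: φ=90°, α=105°
  dir = (cos 105°, sin 105°) = (-0.2588, 0.9659); from cell (4,4)
  next x-line at t=1.5455, next y-line at t=0.8282; Δt_x=3.8637, Δt_y=1.0353
    y: enter (4,5) at t=0.8282 ← occupied
  → r_2 = 0.8282
beam 3: φ=180°, α=195°
  dir = (cos 195°, sin 195°) = (-0.9659, -0.2588); from cell (4,4)
  next x-line at t=0.4141, next y-line at t=0.7727; Δt_x=1.0353, Δt_y=3.8637
    x: enter (3,4) at t=0.4141 ← occupied
  → r_3 = 0.4141
beam 4: φ=270°, α=285°
  dir = (cos 285°, sin 285°) = (0.2588, -0.9659); from cell (4,4)
  next x-line at t=2.3182, next y-line at t=0.2071; Δt_x=3.8637, Δt_y=1.0353
    y: enter (4,3) at t=0.2071
    y: enter (4,2) at t=1.2423
    y: enter (4,1) at t=2.2776
    x: enter (5,1) at t=2.3182 ← occupied
  → r_4 = 2.3182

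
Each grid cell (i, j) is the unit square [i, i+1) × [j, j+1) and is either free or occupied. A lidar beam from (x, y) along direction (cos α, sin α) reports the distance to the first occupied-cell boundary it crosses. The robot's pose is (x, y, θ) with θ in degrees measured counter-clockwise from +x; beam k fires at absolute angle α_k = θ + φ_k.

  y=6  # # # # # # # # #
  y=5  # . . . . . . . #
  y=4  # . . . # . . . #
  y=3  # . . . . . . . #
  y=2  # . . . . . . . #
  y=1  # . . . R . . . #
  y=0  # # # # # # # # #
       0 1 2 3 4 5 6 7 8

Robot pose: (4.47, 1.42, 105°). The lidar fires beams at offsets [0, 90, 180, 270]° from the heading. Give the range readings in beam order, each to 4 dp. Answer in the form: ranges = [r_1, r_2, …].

beam 1: φ=0°, α=105°
  dir = (cos 105°, sin 105°) = (-0.2588, 0.9659); from cell (4,1)
  next x-line at t=1.8159, next y-line at t=0.6005; Δt_x=3.8637, Δt_y=1.0353
    y: enter (4,2) at t=0.6005
    y: enter (4,3) at t=1.6357
    x: enter (3,3) at t=1.8159
    y: enter (3,4) at t=2.6710
    y: enter (3,5) at t=3.7063
    y: enter (3,6) at t=4.7416 ← occupied
  → r_1 = 4.7416
beam 2: φ=90°, α=195°
  dir = (cos 195°, sin 195°) = (-0.9659, -0.2588); from cell (4,1)
  next x-line at t=0.4866, next y-line at t=1.6228; Δt_x=1.0353, Δt_y=3.8637
    x: enter (3,1) at t=0.4866
    x: enter (2,1) at t=1.5219
    y: enter (2,0) at t=1.6228 ← occupied
  → r_2 = 1.6228
beam 3: φ=180°, α=285°
  dir = (cos 285°, sin 285°) = (0.2588, -0.9659); from cell (4,1)
  next x-line at t=2.0478, next y-line at t=0.4348; Δt_x=3.8637, Δt_y=1.0353
    y: enter (4,0) at t=0.4348 ← occupied
  → r_3 = 0.4348
beam 4: φ=270°, α=15°
  dir = (cos 15°, sin 15°) = (0.9659, 0.2588); from cell (4,1)
  next x-line at t=0.5487, next y-line at t=2.2409; Δt_x=1.0353, Δt_y=3.8637
    x: enter (5,1) at t=0.5487
    x: enter (6,1) at t=1.5840
    y: enter (6,2) at t=2.2409
    x: enter (7,2) at t=2.6192
    x: enter (8,2) at t=3.6545 ← occupied
  → r_4 = 3.6545

ranges = [4.7416, 1.6228, 0.4348, 3.6545]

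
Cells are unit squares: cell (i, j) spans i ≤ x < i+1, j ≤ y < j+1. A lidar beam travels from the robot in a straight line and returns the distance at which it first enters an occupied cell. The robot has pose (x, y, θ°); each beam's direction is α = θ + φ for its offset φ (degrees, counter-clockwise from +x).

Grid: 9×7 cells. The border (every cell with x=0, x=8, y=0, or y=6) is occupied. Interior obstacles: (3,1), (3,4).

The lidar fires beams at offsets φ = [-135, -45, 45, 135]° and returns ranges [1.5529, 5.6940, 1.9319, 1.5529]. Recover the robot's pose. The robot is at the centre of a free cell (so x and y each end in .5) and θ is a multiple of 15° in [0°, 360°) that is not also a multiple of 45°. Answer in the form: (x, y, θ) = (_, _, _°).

(x, y, θ) = (2.5, 2.5, 30°)

Enumerate (i+0.5, j+0.5, θ) over the 33 free cells and 16 admissible headings. For each, cast all 4 beams and compare to the given ranges.
  (3.5, 2.5, 150°): beam 1 = 4.6587 ≠ 1.5529 ✗
  (2.5, 5.5, 240°): beam 1 = 0.5176 ≠ 1.5529 ✗
  (4.5, 2.5, 15°): beam 1 = 1.0000 ≠ 1.5529 ✗
  …
  (2.5, 2.5, 30°): r_1=1.5529, r_2=5.6940, r_3=1.9319, r_4=1.5529 — all match ✓
Unique over the lattice → pose = (2.5, 2.5, 30°).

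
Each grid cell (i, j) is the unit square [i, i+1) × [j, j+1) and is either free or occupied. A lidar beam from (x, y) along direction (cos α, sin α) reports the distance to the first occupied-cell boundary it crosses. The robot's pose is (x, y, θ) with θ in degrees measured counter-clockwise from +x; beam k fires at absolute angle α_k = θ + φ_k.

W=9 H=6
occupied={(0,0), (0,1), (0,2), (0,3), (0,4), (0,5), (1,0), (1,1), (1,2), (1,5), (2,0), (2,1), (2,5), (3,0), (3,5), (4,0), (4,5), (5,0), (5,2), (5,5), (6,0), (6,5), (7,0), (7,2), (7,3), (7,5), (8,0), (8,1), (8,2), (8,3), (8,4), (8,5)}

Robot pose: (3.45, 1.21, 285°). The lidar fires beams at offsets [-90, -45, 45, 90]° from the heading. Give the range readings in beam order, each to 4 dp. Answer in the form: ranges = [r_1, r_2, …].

beam 1: φ=-90°, α=195°
  dir = (cos 195°, sin 195°) = (-0.9659, -0.2588); from cell (3,1)
  next x-line at t=0.4659, next y-line at t=0.8114; Δt_x=1.0353, Δt_y=3.8637
    x: enter (2,1) at t=0.4659 ← occupied
  → r_1 = 0.4659
beam 2: φ=-45°, α=240°
  dir = (cos 240°, sin 240°) = (-0.5000, -0.8660); from cell (3,1)
  next x-line at t=0.9000, next y-line at t=0.2425; Δt_x=2.0000, Δt_y=1.1547
    y: enter (3,0) at t=0.2425 ← occupied
  → r_2 = 0.2425
beam 3: φ=45°, α=330°
  dir = (cos 330°, sin 330°) = (0.8660, -0.5000); from cell (3,1)
  next x-line at t=0.6351, next y-line at t=0.4200; Δt_x=1.1547, Δt_y=2.0000
    y: enter (3,0) at t=0.4200 ← occupied
  → r_3 = 0.4200
beam 4: φ=90°, α=15°
  dir = (cos 15°, sin 15°) = (0.9659, 0.2588); from cell (3,1)
  next x-line at t=0.5694, next y-line at t=3.0523; Δt_x=1.0353, Δt_y=3.8637
    x: enter (4,1) at t=0.5694
    x: enter (5,1) at t=1.6047
    x: enter (6,1) at t=2.6400
    y: enter (6,2) at t=3.0523
    x: enter (7,2) at t=3.6752 ← occupied
  → r_4 = 3.6752

ranges = [0.4659, 0.2425, 0.4200, 3.6752]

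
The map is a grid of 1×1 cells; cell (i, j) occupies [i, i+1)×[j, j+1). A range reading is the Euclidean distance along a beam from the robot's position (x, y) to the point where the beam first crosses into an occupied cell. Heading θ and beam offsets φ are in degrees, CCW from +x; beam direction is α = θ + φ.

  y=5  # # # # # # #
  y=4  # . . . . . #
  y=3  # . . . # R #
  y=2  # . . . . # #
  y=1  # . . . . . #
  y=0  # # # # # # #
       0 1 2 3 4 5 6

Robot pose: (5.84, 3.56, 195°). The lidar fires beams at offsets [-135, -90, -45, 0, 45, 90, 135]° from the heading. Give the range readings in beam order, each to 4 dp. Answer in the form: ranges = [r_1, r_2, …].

ranges = [0.3200, 1.4908, 2.8800, 0.8696, 0.6466, 0.5798, 0.1848]

beam 1: φ=-135°, α=60°
  cosα=0.5000 sinα=0.8660 | (5,3) | tMaxX 0.3200 tMaxY 0.5081 | tΔX 2.0000 tΔY 1.1547
    t=0.3200 [x] (6,3) — stop
  → r_1 = 0.3200
beam 2: φ=-90°, α=105°
  cosα=-0.2588 sinα=0.9659 | (5,3) | tMaxX 3.2455 tMaxY 0.4555 | tΔX 3.8637 tΔY 1.0353
    t=0.4555 [y] (5,4)
    t=1.4908 [y] (5,5) — stop
  → r_2 = 1.4908
beam 3: φ=-45°, α=150°
  cosα=-0.8660 sinα=0.5000 | (5,3) | tMaxX 0.9699 tMaxY 0.8800 | tΔX 1.1547 tΔY 2.0000
    t=0.8800 [y] (5,4)
    t=0.9699 [x] (4,4)
    t=2.1246 [x] (3,4)
    t=2.8800 [y] (3,5) — stop
  → r_3 = 2.8800
beam 4: φ=0°, α=195°
  cosα=-0.9659 sinα=-0.2588 | (5,3) | tMaxX 0.8696 tMaxY 2.1637 | tΔX 1.0353 tΔY 3.8637
    t=0.8696 [x] (4,3) — stop
  → r_4 = 0.8696
beam 5: φ=45°, α=240°
  cosα=-0.5000 sinα=-0.8660 | (5,3) | tMaxX 1.6800 tMaxY 0.6466 | tΔX 2.0000 tΔY 1.1547
    t=0.6466 [y] (5,2) — stop
  → r_5 = 0.6466
beam 6: φ=90°, α=285°
  cosα=0.2588 sinα=-0.9659 | (5,3) | tMaxX 0.6182 tMaxY 0.5798 | tΔX 3.8637 tΔY 1.0353
    t=0.5798 [y] (5,2) — stop
  → r_6 = 0.5798
beam 7: φ=135°, α=330°
  cosα=0.8660 sinα=-0.5000 | (5,3) | tMaxX 0.1848 tMaxY 1.1200 | tΔX 1.1547 tΔY 2.0000
    t=0.1848 [x] (6,3) — stop
  → r_7 = 0.1848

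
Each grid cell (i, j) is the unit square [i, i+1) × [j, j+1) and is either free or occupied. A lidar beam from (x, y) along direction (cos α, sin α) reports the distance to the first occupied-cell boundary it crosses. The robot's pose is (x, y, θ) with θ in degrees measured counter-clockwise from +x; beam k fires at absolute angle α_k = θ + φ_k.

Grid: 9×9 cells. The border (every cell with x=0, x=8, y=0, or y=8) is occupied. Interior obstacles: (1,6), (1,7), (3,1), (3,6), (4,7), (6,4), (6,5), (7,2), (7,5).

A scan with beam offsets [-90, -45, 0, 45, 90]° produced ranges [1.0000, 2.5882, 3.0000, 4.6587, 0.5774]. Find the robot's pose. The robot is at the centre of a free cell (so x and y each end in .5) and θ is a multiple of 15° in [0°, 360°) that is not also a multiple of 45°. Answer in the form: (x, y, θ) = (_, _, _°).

(x, y, θ) = (4.5, 1.5, 60°)

Enumerate (i+0.5, j+0.5, θ) over the 40 free cells and 16 admissible headings. For each, cast all 5 beams and compare to the given ranges.
  (5.5, 2.5, 165°): beam 1 = 1.9319 ≠ 1.0000 ✗
  (4.5, 1.5, 75°): beam 1 = 1.9319 ≠ 1.0000 ✗
  (7.5, 1.5, 345°): beam 1 = 0.5176 ≠ 1.0000 ✗
  (2.5, 4.5, 300°): beam 1 = 1.7321 ≠ 1.0000 ✗
  (3.5, 3.5, 60°): beam 1 = 5.0000 ≠ 1.0000 ✗
  …
  (4.5, 1.5, 60°): r_1=1.0000, r_2=2.5882, r_3=3.0000, r_4=4.6587, r_5=0.5774 — all match ✓
Unique over the lattice → pose = (4.5, 1.5, 60°).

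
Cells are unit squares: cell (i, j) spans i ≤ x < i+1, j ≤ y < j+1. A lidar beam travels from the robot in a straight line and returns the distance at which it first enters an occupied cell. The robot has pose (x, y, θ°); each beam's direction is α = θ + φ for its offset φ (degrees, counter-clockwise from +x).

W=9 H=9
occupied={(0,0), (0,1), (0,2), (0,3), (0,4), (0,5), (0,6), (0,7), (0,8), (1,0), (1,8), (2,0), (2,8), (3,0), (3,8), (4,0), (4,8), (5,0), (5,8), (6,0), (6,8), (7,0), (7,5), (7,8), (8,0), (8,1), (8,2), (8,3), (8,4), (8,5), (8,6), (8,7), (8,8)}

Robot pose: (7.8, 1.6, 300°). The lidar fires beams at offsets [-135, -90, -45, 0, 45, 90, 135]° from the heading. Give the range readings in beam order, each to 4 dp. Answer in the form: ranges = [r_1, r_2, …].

ranges = [7.0399, 1.2000, 0.6212, 0.4000, 0.2071, 0.2309, 0.7727]

beam 1: φ=-135°, α=165°
  cosα=-0.9659 sinα=0.2588 | (7,1) | tMaxX 0.8282 tMaxY 1.5455 | tΔX 1.0353 tΔY 3.8637
    t=0.8282 [x] (6,1)
    t=1.5455 [y] (6,2)
    t=1.8635 [x] (5,2)
    t=2.8988 [x] (4,2)
    t=3.9340 [x] (3,2)
    t=4.9693 [x] (2,2)
    t=5.4092 [y] (2,3)
    t=6.0046 [x] (1,3)
    t=7.0399 [x] (0,3) — stop
  → r_1 = 7.0399
beam 2: φ=-90°, α=210°
  cosα=-0.8660 sinα=-0.5000 | (7,1) | tMaxX 0.9238 tMaxY 1.2000 | tΔX 1.1547 tΔY 2.0000
    t=0.9238 [x] (6,1)
    t=1.2000 [y] (6,0) — stop
  → r_2 = 1.2000
beam 3: φ=-45°, α=255°
  cosα=-0.2588 sinα=-0.9659 | (7,1) | tMaxX 3.0910 tMaxY 0.6212 | tΔX 3.8637 tΔY 1.0353
    t=0.6212 [y] (7,0) — stop
  → r_3 = 0.6212
beam 4: φ=0°, α=300°
  cosα=0.5000 sinα=-0.8660 | (7,1) | tMaxX 0.4000 tMaxY 0.6928 | tΔX 2.0000 tΔY 1.1547
    t=0.4000 [x] (8,1) — stop
  → r_4 = 0.4000
beam 5: φ=45°, α=345°
  cosα=0.9659 sinα=-0.2588 | (7,1) | tMaxX 0.2071 tMaxY 2.3182 | tΔX 1.0353 tΔY 3.8637
    t=0.2071 [x] (8,1) — stop
  → r_5 = 0.2071
beam 6: φ=90°, α=30°
  cosα=0.8660 sinα=0.5000 | (7,1) | tMaxX 0.2309 tMaxY 0.8000 | tΔX 1.1547 tΔY 2.0000
    t=0.2309 [x] (8,1) — stop
  → r_6 = 0.2309
beam 7: φ=135°, α=75°
  cosα=0.2588 sinα=0.9659 | (7,1) | tMaxX 0.7727 tMaxY 0.4141 | tΔX 3.8637 tΔY 1.0353
    t=0.4141 [y] (7,2)
    t=0.7727 [x] (8,2) — stop
  → r_7 = 0.7727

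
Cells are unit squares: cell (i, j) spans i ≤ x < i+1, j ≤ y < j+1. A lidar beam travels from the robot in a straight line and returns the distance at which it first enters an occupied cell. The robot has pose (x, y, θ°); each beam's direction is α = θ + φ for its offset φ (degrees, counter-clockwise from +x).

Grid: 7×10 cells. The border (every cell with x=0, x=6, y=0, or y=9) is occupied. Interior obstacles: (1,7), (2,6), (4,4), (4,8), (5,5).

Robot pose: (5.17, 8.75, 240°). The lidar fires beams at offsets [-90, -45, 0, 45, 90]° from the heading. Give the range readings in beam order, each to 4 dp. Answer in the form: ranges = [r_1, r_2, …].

ranges = [0.1963, 0.1760, 0.3400, 2.8470, 0.9584]

beam 1: φ=-90°, α=150°
  dir = (cos 150°, sin 150°) = (-0.8660, 0.5000); from cell (5,8)
  next x-line at t=0.1963, next y-line at t=0.5000; Δt_x=1.1547, Δt_y=2.0000
    x: enter (4,8) at t=0.1963 ← occupied
  → r_1 = 0.1963
beam 2: φ=-45°, α=195°
  dir = (cos 195°, sin 195°) = (-0.9659, -0.2588); from cell (5,8)
  next x-line at t=0.1760, next y-line at t=2.8978; Δt_x=1.0353, Δt_y=3.8637
    x: enter (4,8) at t=0.1760 ← occupied
  → r_2 = 0.1760
beam 3: φ=0°, α=240°
  dir = (cos 240°, sin 240°) = (-0.5000, -0.8660); from cell (5,8)
  next x-line at t=0.3400, next y-line at t=0.8660; Δt_x=2.0000, Δt_y=1.1547
    x: enter (4,8) at t=0.3400 ← occupied
  → r_3 = 0.3400
beam 4: φ=45°, α=285°
  dir = (cos 285°, sin 285°) = (0.2588, -0.9659); from cell (5,8)
  next x-line at t=3.2069, next y-line at t=0.7765; Δt_x=3.8637, Δt_y=1.0353
    y: enter (5,7) at t=0.7765
    y: enter (5,6) at t=1.8117
    y: enter (5,5) at t=2.8470 ← occupied
  → r_4 = 2.8470
beam 5: φ=90°, α=330°
  dir = (cos 330°, sin 330°) = (0.8660, -0.5000); from cell (5,8)
  next x-line at t=0.9584, next y-line at t=1.5000; Δt_x=1.1547, Δt_y=2.0000
    x: enter (6,8) at t=0.9584 ← occupied
  → r_5 = 0.9584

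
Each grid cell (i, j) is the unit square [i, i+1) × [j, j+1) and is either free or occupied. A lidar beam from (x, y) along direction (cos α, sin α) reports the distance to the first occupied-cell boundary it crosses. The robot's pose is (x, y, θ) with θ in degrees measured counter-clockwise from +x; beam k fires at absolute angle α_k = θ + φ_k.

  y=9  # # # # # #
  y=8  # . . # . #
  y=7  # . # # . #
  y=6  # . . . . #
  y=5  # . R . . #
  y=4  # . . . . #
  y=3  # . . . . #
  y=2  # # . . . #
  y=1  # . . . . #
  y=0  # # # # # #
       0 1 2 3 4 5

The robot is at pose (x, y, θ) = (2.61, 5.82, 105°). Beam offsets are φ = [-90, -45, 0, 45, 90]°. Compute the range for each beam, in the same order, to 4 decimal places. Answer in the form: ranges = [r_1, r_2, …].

beam 1: φ=-90°, α=15°
  direction (0.9659, 0.2588); cell (2,5); t to first gridline: x 0.4038, y 0.6955 (then +1.0353 / +3.8637)
    (3,5) via x @ 0.4038
    (3,6) via y @ 0.6955
    (4,6) via x @ 1.4390
    (5,6) via x @ 2.4743  # hit
  → r_1 = 2.4743
beam 2: φ=-45°, α=60°
  direction (0.5000, 0.8660); cell (2,5); t to first gridline: x 0.7800, y 0.2078 (then +2.0000 / +1.1547)
    (2,6) via y @ 0.2078
    (3,6) via x @ 0.7800
    (3,7) via y @ 1.3625  # hit
  → r_2 = 1.3625
beam 3: φ=0°, α=105°
  direction (-0.2588, 0.9659); cell (2,5); t to first gridline: x 2.3569, y 0.1863 (then +3.8637 / +1.0353)
    (2,6) via y @ 0.1863
    (2,7) via y @ 1.2216  # hit
  → r_3 = 1.2216
beam 4: φ=45°, α=150°
  direction (-0.8660, 0.5000); cell (2,5); t to first gridline: x 0.7044, y 0.3600 (then +1.1547 / +2.0000)
    (2,6) via y @ 0.3600
    (1,6) via x @ 0.7044
    (0,6) via x @ 1.8591  # hit
  → r_4 = 1.8591
beam 5: φ=90°, α=195°
  direction (-0.9659, -0.2588); cell (2,5); t to first gridline: x 0.6315, y 3.1682 (then +1.0353 / +3.8637)
    (1,5) via x @ 0.6315
    (0,5) via x @ 1.6668  # hit
  → r_5 = 1.6668

ranges = [2.4743, 1.3625, 1.2216, 1.8591, 1.6668]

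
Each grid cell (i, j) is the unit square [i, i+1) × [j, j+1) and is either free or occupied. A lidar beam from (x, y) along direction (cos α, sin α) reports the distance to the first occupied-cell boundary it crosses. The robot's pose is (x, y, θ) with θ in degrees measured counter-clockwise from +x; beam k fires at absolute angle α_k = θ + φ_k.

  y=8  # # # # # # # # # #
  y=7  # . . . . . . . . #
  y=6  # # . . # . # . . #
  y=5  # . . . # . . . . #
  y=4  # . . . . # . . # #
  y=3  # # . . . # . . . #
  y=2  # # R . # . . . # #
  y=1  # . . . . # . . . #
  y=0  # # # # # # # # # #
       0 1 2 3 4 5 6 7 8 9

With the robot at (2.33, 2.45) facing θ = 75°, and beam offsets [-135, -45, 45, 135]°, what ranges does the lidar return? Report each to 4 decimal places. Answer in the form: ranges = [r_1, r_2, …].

beam 1: φ=-135°, α=300°
  direction (0.5000, -0.8660); cell (2,2); t to first gridline: x 1.3400, y 0.5196 (then +2.0000 / +1.1547)
    (2,1) via y @ 0.5196
    (3,1) via x @ 1.3400
    (3,0) via y @ 1.6743  # hit
  → r_1 = 1.6743
beam 2: φ=-45°, α=30°
  direction (0.8660, 0.5000); cell (2,2); t to first gridline: x 0.7736, y 1.1000 (then +1.1547 / +2.0000)
    (3,2) via x @ 0.7736
    (3,3) via y @ 1.1000
    (4,3) via x @ 1.9283
    (5,3) via x @ 3.0831  # hit
  → r_2 = 3.0831
beam 3: φ=45°, α=120°
  direction (-0.5000, 0.8660); cell (2,2); t to first gridline: x 0.6600, y 0.6351 (then +2.0000 / +1.1547)
    (2,3) via y @ 0.6351
    (1,3) via x @ 0.6600  # hit
  → r_3 = 0.6600
beam 4: φ=135°, α=210°
  direction (-0.8660, -0.5000); cell (2,2); t to first gridline: x 0.3811, y 0.9000 (then +1.1547 / +2.0000)
    (1,2) via x @ 0.3811  # hit
  → r_4 = 0.3811

ranges = [1.6743, 3.0831, 0.6600, 0.3811]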